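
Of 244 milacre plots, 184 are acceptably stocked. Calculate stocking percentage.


Formula: Stocking % = stocked plots / total plots * 100
Stocking = 184 / 244 * 100
Stocking = 0.7541 * 100 = 75.4%

75.4


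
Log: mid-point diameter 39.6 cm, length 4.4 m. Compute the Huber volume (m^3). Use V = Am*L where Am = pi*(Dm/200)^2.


Huber: V = Am * L,  Am = pi*(Dm/200)^2
Am = pi*(39.6/200)^2 = 0.123163 m^2
V = 0.123163*4.4 = 0.5419 m^3

0.5419


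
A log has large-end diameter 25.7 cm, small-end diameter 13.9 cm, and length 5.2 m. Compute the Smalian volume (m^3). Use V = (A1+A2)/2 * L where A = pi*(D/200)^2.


Smalian: V = (A1 + A2)/2 * L,  A = pi*(D/200)^2
A1 = pi*(25.7/200)^2 = 0.051875 m^2
A2 = pi*(13.9/200)^2 = 0.015175 m^2
V = (0.051875+0.015175)/2*5.2 = 0.1743 m^3

0.1743


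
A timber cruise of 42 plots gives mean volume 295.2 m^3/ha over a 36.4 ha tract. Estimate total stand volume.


Formula: Total Volume = Mean Volume per ha * Total Area
Total Volume = 295.2 m^3/ha * 36.4 ha
Total Volume = 10745 m^3

10745


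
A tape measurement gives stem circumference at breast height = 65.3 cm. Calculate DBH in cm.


Formula: DBH = C / pi
DBH = 65.3 / pi
pi = 3.14159...
DBH = 20.8 cm

20.8


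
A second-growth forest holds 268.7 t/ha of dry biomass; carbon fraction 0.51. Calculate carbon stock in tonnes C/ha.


Formula: Carbon Stock = Biomass * Carbon Fraction
C = 268.7 t/ha * 0.51
C = 137.0 t C/ha

137.0


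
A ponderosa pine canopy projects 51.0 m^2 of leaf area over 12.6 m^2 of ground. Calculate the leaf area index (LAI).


Formula: LAI = total leaf area / ground area  (dimensionless)
LAI = 51.0 m^2 / 12.6 m^2
LAI = 4.05

4.05


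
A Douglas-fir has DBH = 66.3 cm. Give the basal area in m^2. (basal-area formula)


Formula: BA = pi * (DBH/2)^2 / 10000  (cm^2 to m^2)
Radius = DBH/2 = 66.3/2 = 33.15 cm
BA = pi * 33.15^2 / 10000
   = 3452.3669 cm^2 / 10000
   = 0.3452 m^2

0.3452


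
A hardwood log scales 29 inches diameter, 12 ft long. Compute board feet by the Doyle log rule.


Doyle: BF = (D - 4)^2 * L / 16
Adjusted diameter = 29 - 4 = 25 in
(D-4)^2 = 25^2 = 625
BF = 625 * 12 / 16 = 469 BF

469


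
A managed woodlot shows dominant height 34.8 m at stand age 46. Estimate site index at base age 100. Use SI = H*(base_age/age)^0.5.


Formula: SI = H_dom * (base_age / age)^0.5
Age ratio = 100 / 46 = 2.17391
sqrt(age_ratio) = 1.47442
SI = 34.8 * 1.47442 = 51.3 m

51.3


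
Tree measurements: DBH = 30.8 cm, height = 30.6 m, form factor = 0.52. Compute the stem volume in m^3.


Formula: V = pi * (DBH/200)^2 * H * ff
Radius = DBH/200 = 30.8/200 = 0.154 m
Radius^2 = 0.154^2 = 0.023716 m^2
V = pi * 0.023716 * 30.6 * 0.52
V = 1.186 m^3

1.186


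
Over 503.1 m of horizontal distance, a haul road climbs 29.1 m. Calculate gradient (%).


Formula: Gradient = rise / run * 100
Gradient = 29.1 / 503.1 * 100 = 5.8%

5.8


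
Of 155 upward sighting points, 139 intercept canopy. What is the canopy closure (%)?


Formula: Canopy closure = covered points / total points * 100
Closure = 139 / 155 * 100
Closure = 0.8968 * 100 = 89.7%

89.7


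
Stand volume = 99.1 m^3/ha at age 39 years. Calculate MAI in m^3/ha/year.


Formula: MAI = Total Volume / Stand Age
MAI = 99.1 m^3/ha / 39 years
MAI = 2.54 m^3/ha/year

2.54


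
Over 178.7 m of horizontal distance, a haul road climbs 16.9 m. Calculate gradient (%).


Formula: Gradient = rise / run * 100
Gradient = 16.9 / 178.7 * 100 = 9.5%

9.5


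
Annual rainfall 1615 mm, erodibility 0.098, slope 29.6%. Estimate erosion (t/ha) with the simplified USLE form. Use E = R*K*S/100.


Formula: E = R * K * S / 100  (simplified USLE)
R * K = 1615 * 0.098 = 158.27
E = 158.27 * 29.6 / 100 = 46.85 t/ha

46.85


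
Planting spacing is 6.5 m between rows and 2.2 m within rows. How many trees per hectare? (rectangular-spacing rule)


Formula: TPH = 10000 m^2/ha / (spacing_x * spacing_y)
Area per tree = 6.5 m * 2.2 m = 14.3 m^2
TPH = 10000 / 14.3 = 699 trees/ha

699


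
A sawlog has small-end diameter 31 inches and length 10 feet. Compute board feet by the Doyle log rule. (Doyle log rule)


Doyle: BF = (D - 4)^2 * L / 16
Adjusted diameter = 31 - 4 = 27 in
(D-4)^2 = 27^2 = 729
BF = 729 * 10 / 16 = 456 BF

456


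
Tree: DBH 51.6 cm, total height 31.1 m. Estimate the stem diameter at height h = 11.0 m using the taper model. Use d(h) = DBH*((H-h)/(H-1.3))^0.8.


Taper: d(h) = DBH * ((H - h) / (H - 1.3))^0.8
Numerator = H - h = 31.1 - 11.0 = 20.1 m
Denominator = H - 1.3 = 31.1 - 1.3 = 29.8 m
Ratio = 20.1 / 29.8 = 0.6745
d = 51.6 * 0.6745^0.8 = 37.7 cm

37.7


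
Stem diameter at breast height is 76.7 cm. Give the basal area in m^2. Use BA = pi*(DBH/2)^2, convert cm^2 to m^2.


Formula: BA = pi * (DBH/2)^2 / 10000  (cm^2 to m^2)
Radius = DBH/2 = 76.7/2 = 38.35 cm
BA = pi * 38.35^2 / 10000
   = 4620.411 cm^2 / 10000
   = 0.462 m^2

0.462


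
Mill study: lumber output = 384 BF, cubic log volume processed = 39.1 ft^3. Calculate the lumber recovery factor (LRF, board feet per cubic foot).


Formula: LRF = Lumber Output (BF) / Log Input (ft^3)
LRF = 384 BF / 39.1 ft^3
LRF = 9.82 BF/ft^3

9.82


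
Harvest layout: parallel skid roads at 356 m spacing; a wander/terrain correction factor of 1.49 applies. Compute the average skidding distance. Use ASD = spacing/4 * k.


Formula: ASD = (spacing / 4) * correction
Uncorrected distance = spacing / 4 = 356 / 4 = 89 m
ASD = 89 * 1.49 = 133 m

133


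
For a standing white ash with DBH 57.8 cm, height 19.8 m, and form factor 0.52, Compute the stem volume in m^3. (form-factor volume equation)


Formula: V = pi * (DBH/200)^2 * H * ff
Radius = DBH/200 = 57.8/200 = 0.289 m
Radius^2 = 0.289^2 = 0.083521 m^2
V = pi * 0.083521 * 19.8 * 0.52
V = 2.702 m^3

2.702


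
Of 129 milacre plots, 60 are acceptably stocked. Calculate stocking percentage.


Formula: Stocking % = stocked plots / total plots * 100
Stocking = 60 / 129 * 100
Stocking = 0.4651 * 100 = 46.5%

46.5


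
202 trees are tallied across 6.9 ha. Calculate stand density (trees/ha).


Formula: Stand Density = N_trees / Area_ha
Density = 202 trees / 6.9 ha
Density = 29 trees/ha

29


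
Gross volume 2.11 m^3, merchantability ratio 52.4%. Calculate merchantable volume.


Formula: MV = V_total * (merchantable_pct / 100)
Merchantable fraction = 52.4% / 100 = 0.524
MV = 2.11 m^3 * 0.524 = 1.106 m^3

1.106


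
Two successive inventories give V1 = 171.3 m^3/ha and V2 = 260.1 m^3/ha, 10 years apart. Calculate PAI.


Formula: PAI = (V_T2 - V_T1) / (T2 - T1)
Volume increment = 260.1 - 171.3 = 88.8 m^3/ha
PAI = 88.8 / 10 = 8.88 m^3/ha/year

8.88


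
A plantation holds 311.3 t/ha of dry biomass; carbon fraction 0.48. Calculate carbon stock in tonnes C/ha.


Formula: Carbon Stock = Biomass * Carbon Fraction
C = 311.3 t/ha * 0.48
C = 149.4 t C/ha

149.4


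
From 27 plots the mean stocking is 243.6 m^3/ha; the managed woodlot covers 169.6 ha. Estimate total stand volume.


Formula: Total Volume = Mean Volume per ha * Total Area
Total Volume = 243.6 m^3/ha * 169.6 ha
Total Volume = 41315 m^3

41315


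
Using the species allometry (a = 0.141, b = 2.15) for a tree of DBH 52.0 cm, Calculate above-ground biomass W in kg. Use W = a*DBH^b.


Formula: W = a * DBH^b  (allometric power law)
DBH^b = 52.0^2.15 = 4891.1073
W = 0.141 * 4891.1073 = 689.6 kg

689.6


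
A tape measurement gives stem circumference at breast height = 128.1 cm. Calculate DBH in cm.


Formula: DBH = C / pi
DBH = 128.1 / pi
pi = 3.14159...
DBH = 40.8 cm

40.8


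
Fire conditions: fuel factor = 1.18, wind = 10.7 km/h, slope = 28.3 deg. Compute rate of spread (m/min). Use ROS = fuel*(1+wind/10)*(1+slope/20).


Formula: ROS = fuel * (1 + wind/10) * (1 + slope/20)
Wind factor = 1 + 10.7/10 = 2.07
Slope factor = 1 + 28.3/20 = 2.415
ROS = 1.18 * 2.07 * 2.415 = 5.9 m/min

5.9


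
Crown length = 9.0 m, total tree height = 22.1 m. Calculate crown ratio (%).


Formula: Crown Ratio = (Crown Length / Total Height) * 100
CR = (9.0 m / 22.1 m) * 100
CR = 0.4072 * 100 = 40.7%

40.7


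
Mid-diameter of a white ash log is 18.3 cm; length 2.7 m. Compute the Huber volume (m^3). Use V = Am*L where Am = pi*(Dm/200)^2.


Huber: V = Am * L,  Am = pi*(Dm/200)^2
Am = pi*(18.3/200)^2 = 0.026302 m^2
V = 0.026302*2.7 = 0.071 m^3

0.071


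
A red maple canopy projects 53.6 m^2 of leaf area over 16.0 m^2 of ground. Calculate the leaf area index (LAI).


Formula: LAI = total leaf area / ground area  (dimensionless)
LAI = 53.6 m^2 / 16.0 m^2
LAI = 3.35

3.35


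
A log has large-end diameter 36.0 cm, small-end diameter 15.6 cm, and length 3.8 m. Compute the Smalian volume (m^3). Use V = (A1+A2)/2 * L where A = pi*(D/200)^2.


Smalian: V = (A1 + A2)/2 * L,  A = pi*(D/200)^2
A1 = pi*(36.0/200)^2 = 0.101788 m^2
A2 = pi*(15.6/200)^2 = 0.019113 m^2
V = (0.101788+0.019113)/2*3.8 = 0.2297 m^3

0.2297


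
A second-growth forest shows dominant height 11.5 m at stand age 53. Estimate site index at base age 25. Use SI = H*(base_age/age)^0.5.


Formula: SI = H_dom * (base_age / age)^0.5
Age ratio = 25 / 53 = 0.4717
sqrt(age_ratio) = 0.6868
SI = 11.5 * 0.6868 = 7.9 m

7.9


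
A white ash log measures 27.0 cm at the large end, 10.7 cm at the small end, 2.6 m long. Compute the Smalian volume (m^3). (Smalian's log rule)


Smalian: V = (A1 + A2)/2 * L,  A = pi*(D/200)^2
A1 = pi*(27.0/200)^2 = 0.057256 m^2
A2 = pi*(10.7/200)^2 = 0.008992 m^2
V = (0.057256+0.008992)/2*2.6 = 0.0861 m^3

0.0861


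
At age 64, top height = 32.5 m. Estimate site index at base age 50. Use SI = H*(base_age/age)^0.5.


Formula: SI = H_dom * (base_age / age)^0.5
Age ratio = 50 / 64 = 0.78125
sqrt(age_ratio) = 0.88388
SI = 32.5 * 0.88388 = 28.7 m

28.7


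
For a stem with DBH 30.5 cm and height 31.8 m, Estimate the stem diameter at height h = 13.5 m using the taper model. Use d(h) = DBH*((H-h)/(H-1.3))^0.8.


Taper: d(h) = DBH * ((H - h) / (H - 1.3))^0.8
Numerator = H - h = 31.8 - 13.5 = 18.3 m
Denominator = H - 1.3 = 31.8 - 1.3 = 30.5 m
Ratio = 18.3 / 30.5 = 0.6
d = 30.5 * 0.6^0.8 = 20.3 cm

20.3


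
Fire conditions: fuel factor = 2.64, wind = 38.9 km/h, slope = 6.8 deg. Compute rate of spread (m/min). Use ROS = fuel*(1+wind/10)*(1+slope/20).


Formula: ROS = fuel * (1 + wind/10) * (1 + slope/20)
Wind factor = 1 + 38.9/10 = 4.89
Slope factor = 1 + 6.8/20 = 1.34
ROS = 2.64 * 4.89 * 1.34 = 17.3 m/min

17.3


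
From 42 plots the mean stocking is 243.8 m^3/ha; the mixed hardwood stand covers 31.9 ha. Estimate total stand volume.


Formula: Total Volume = Mean Volume per ha * Total Area
Total Volume = 243.8 m^3/ha * 31.9 ha
Total Volume = 7777 m^3

7777


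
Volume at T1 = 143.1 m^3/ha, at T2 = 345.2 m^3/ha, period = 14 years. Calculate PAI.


Formula: PAI = (V_T2 - V_T1) / (T2 - T1)
Volume increment = 345.2 - 143.1 = 202.1 m^3/ha
PAI = 202.1 / 14 = 14.44 m^3/ha/year

14.44


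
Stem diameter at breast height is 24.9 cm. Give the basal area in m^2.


Formula: BA = pi * (DBH/2)^2 / 10000  (cm^2 to m^2)
Radius = DBH/2 = 24.9/2 = 12.45 cm
BA = pi * 12.45^2 / 10000
   = 486.9547 cm^2 / 10000
   = 0.0487 m^2

0.0487


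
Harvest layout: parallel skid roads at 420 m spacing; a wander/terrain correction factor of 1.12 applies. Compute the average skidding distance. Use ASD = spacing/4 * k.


Formula: ASD = (spacing / 4) * correction
Uncorrected distance = spacing / 4 = 420 / 4 = 105 m
ASD = 105 * 1.12 = 118 m

118


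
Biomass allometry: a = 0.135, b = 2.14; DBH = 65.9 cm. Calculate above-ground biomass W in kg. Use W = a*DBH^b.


Formula: W = a * DBH^b  (allometric power law)
DBH^b = 65.9^2.14 = 7805.7527
W = 0.135 * 7805.7527 = 1053.8 kg

1053.8


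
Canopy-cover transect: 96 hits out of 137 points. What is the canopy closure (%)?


Formula: Canopy closure = covered points / total points * 100
Closure = 96 / 137 * 100
Closure = 0.7007 * 100 = 70.1%

70.1


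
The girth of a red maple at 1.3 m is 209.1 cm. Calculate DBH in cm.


Formula: DBH = C / pi
DBH = 209.1 / pi
pi = 3.14159...
DBH = 66.6 cm

66.6


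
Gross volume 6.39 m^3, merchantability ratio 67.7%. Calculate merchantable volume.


Formula: MV = V_total * (merchantable_pct / 100)
Merchantable fraction = 67.7% / 100 = 0.677
MV = 6.39 m^3 * 0.677 = 4.326 m^3

4.326


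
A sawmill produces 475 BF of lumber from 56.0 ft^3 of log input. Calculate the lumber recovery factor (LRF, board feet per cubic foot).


Formula: LRF = Lumber Output (BF) / Log Input (ft^3)
LRF = 475 BF / 56.0 ft^3
LRF = 8.48 BF/ft^3

8.48


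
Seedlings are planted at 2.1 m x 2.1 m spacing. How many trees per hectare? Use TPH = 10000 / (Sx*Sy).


Formula: TPH = 10000 m^2/ha / (spacing_x * spacing_y)
Area per tree = 2.1 m * 2.1 m = 4.41 m^2
TPH = 10000 / 4.41 = 2268 trees/ha

2268


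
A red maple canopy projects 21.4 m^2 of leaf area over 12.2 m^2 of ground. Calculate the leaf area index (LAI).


Formula: LAI = total leaf area / ground area  (dimensionless)
LAI = 21.4 m^2 / 12.2 m^2
LAI = 1.75

1.75


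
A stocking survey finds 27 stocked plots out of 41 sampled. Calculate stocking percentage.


Formula: Stocking % = stocked plots / total plots * 100
Stocking = 27 / 41 * 100
Stocking = 0.6585 * 100 = 65.9%

65.9


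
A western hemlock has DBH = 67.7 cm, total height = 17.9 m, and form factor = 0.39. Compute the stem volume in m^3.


Formula: V = pi * (DBH/200)^2 * H * ff
Radius = DBH/200 = 67.7/200 = 0.3385 m
Radius^2 = 0.3385^2 = 0.11458225 m^2
V = pi * 0.11458225 * 17.9 * 0.39
V = 2.513 m^3

2.513


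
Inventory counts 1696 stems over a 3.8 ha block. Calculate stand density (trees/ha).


Formula: Stand Density = N_trees / Area_ha
Density = 1696 trees / 3.8 ha
Density = 446 trees/ha

446


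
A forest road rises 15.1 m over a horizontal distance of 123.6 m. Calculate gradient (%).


Formula: Gradient = rise / run * 100
Gradient = 15.1 / 123.6 * 100 = 12.2%

12.2


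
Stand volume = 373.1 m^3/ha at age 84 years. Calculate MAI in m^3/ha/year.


Formula: MAI = Total Volume / Stand Age
MAI = 373.1 m^3/ha / 84 years
MAI = 4.44 m^3/ha/year

4.44


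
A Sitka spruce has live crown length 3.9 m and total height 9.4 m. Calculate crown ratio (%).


Formula: Crown Ratio = (Crown Length / Total Height) * 100
CR = (3.9 m / 9.4 m) * 100
CR = 0.4149 * 100 = 41.5%

41.5


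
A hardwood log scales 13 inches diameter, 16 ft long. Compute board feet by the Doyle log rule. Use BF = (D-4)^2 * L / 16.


Doyle: BF = (D - 4)^2 * L / 16
Adjusted diameter = 13 - 4 = 9 in
(D-4)^2 = 9^2 = 81
BF = 81 * 16 / 16 = 81 BF

81


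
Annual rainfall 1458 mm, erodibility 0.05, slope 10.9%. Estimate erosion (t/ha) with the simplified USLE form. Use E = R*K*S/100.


Formula: E = R * K * S / 100  (simplified USLE)
R * K = 1458 * 0.05 = 72.9
E = 72.9 * 10.9 / 100 = 7.95 t/ha

7.95


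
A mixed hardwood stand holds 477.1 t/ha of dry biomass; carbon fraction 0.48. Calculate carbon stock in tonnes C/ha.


Formula: Carbon Stock = Biomass * Carbon Fraction
C = 477.1 t/ha * 0.48
C = 229.0 t C/ha

229.0


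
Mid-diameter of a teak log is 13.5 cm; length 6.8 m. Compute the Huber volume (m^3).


Huber: V = Am * L,  Am = pi*(Dm/200)^2
Am = pi*(13.5/200)^2 = 0.014314 m^2
V = 0.014314*6.8 = 0.0973 m^3

0.0973


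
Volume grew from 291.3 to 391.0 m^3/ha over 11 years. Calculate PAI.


Formula: PAI = (V_T2 - V_T1) / (T2 - T1)
Volume increment = 391.0 - 291.3 = 99.7 m^3/ha
PAI = 99.7 / 11 = 9.06 m^3/ha/year

9.06


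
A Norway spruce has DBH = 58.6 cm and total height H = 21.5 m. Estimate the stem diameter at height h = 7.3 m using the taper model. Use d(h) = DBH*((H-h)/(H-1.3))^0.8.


Taper: d(h) = DBH * ((H - h) / (H - 1.3))^0.8
Numerator = H - h = 21.5 - 7.3 = 14.2 m
Denominator = H - 1.3 = 21.5 - 1.3 = 20.2 m
Ratio = 14.2 / 20.2 = 0.70297
d = 58.6 * 0.70297^0.8 = 44.2 cm

44.2


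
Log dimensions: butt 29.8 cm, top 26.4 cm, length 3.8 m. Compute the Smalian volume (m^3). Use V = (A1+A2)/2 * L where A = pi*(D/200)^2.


Smalian: V = (A1 + A2)/2 * L,  A = pi*(D/200)^2
A1 = pi*(29.8/200)^2 = 0.069746 m^2
A2 = pi*(26.4/200)^2 = 0.054739 m^2
V = (0.069746+0.054739)/2*3.8 = 0.2365 m^3

0.2365


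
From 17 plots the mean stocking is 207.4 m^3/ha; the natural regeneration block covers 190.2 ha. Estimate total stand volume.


Formula: Total Volume = Mean Volume per ha * Total Area
Total Volume = 207.4 m^3/ha * 190.2 ha
Total Volume = 39447 m^3

39447


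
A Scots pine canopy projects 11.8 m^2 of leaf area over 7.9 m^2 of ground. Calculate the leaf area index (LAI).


Formula: LAI = total leaf area / ground area  (dimensionless)
LAI = 11.8 m^2 / 7.9 m^2
LAI = 1.49

1.49


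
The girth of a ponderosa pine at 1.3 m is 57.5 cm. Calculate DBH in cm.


Formula: DBH = C / pi
DBH = 57.5 / pi
pi = 3.14159...
DBH = 18.3 cm

18.3


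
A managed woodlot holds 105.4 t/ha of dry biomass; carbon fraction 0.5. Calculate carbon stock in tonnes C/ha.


Formula: Carbon Stock = Biomass * Carbon Fraction
C = 105.4 t/ha * 0.5
C = 52.7 t C/ha

52.7


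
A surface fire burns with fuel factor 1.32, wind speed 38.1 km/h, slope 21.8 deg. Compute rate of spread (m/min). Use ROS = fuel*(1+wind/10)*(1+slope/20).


Formula: ROS = fuel * (1 + wind/10) * (1 + slope/20)
Wind factor = 1 + 38.1/10 = 4.81
Slope factor = 1 + 21.8/20 = 2.09
ROS = 1.32 * 4.81 * 2.09 = 13.27 m/min

13.27


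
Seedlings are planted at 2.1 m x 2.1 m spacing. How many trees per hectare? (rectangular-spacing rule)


Formula: TPH = 10000 m^2/ha / (spacing_x * spacing_y)
Area per tree = 2.1 m * 2.1 m = 4.41 m^2
TPH = 10000 / 4.41 = 2268 trees/ha

2268


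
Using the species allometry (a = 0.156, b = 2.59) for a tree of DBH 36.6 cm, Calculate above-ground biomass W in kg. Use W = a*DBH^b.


Formula: W = a * DBH^b  (allometric power law)
DBH^b = 36.6^2.59 = 11205.1071
W = 0.156 * 11205.1071 = 1748.0 kg

1748.0


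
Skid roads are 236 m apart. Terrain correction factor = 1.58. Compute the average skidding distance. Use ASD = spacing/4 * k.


Formula: ASD = (spacing / 4) * correction
Uncorrected distance = spacing / 4 = 236 / 4 = 59 m
ASD = 59 * 1.58 = 93 m

93


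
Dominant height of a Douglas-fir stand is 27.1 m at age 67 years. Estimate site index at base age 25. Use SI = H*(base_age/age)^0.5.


Formula: SI = H_dom * (base_age / age)^0.5
Age ratio = 25 / 67 = 0.37313
sqrt(age_ratio) = 0.61085
SI = 27.1 * 0.61085 = 16.6 m

16.6


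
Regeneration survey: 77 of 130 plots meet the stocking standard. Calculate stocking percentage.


Formula: Stocking % = stocked plots / total plots * 100
Stocking = 77 / 130 * 100
Stocking = 0.5923 * 100 = 59.2%

59.2


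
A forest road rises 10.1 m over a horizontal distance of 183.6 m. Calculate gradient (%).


Formula: Gradient = rise / run * 100
Gradient = 10.1 / 183.6 * 100 = 5.5%

5.5


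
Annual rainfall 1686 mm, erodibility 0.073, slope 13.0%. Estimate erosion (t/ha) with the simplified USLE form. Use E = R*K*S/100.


Formula: E = R * K * S / 100  (simplified USLE)
R * K = 1686 * 0.073 = 123.078
E = 123.078 * 13.0 / 100 = 16.0 t/ha

16.0


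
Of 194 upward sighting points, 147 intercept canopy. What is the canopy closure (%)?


Formula: Canopy closure = covered points / total points * 100
Closure = 147 / 194 * 100
Closure = 0.7577 * 100 = 75.8%

75.8


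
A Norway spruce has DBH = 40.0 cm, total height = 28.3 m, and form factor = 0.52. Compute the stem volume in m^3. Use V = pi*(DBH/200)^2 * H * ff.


Formula: V = pi * (DBH/200)^2 * H * ff
Radius = DBH/200 = 40.0/200 = 0.2 m
Radius^2 = 0.2^2 = 0.04 m^2
V = pi * 0.04 * 28.3 * 0.52
V = 1.849 m^3

1.849


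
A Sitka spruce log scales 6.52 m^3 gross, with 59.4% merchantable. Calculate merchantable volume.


Formula: MV = V_total * (merchantable_pct / 100)
Merchantable fraction = 59.4% / 100 = 0.594
MV = 6.52 m^3 * 0.594 = 3.873 m^3

3.873


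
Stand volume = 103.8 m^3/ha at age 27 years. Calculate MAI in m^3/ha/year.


Formula: MAI = Total Volume / Stand Age
MAI = 103.8 m^3/ha / 27 years
MAI = 3.84 m^3/ha/year

3.84


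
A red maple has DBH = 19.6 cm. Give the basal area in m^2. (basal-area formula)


Formula: BA = pi * (DBH/2)^2 / 10000  (cm^2 to m^2)
Radius = DBH/2 = 19.6/2 = 9.8 cm
BA = pi * 9.8^2 / 10000
   = 301.7186 cm^2 / 10000
   = 0.0302 m^2

0.0302


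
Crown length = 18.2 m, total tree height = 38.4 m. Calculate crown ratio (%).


Formula: Crown Ratio = (Crown Length / Total Height) * 100
CR = (18.2 m / 38.4 m) * 100
CR = 0.474 * 100 = 47.4%

47.4


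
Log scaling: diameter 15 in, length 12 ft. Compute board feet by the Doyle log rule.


Doyle: BF = (D - 4)^2 * L / 16
Adjusted diameter = 15 - 4 = 11 in
(D-4)^2 = 11^2 = 121
BF = 121 * 12 / 16 = 91 BF

91


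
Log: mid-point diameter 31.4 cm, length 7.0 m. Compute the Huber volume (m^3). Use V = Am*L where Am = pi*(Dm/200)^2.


Huber: V = Am * L,  Am = pi*(Dm/200)^2
Am = pi*(31.4/200)^2 = 0.077437 m^2
V = 0.077437*7.0 = 0.5421 m^3

0.5421


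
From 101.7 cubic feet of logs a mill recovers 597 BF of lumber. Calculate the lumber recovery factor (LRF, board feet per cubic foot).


Formula: LRF = Lumber Output (BF) / Log Input (ft^3)
LRF = 597 BF / 101.7 ft^3
LRF = 5.87 BF/ft^3

5.87


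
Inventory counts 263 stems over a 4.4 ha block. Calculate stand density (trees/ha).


Formula: Stand Density = N_trees / Area_ha
Density = 263 trees / 4.4 ha
Density = 60 trees/ha

60


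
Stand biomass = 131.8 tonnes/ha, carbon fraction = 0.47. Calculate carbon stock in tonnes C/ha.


Formula: Carbon Stock = Biomass * Carbon Fraction
C = 131.8 t/ha * 0.47
C = 61.9 t C/ha

61.9


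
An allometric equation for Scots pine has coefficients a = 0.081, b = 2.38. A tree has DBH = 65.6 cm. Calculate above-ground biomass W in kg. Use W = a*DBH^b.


Formula: W = a * DBH^b  (allometric power law)
DBH^b = 65.6^2.38 = 21097.5069
W = 0.081 * 21097.5069 = 1708.9 kg

1708.9


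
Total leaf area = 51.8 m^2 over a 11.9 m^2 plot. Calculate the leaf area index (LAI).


Formula: LAI = total leaf area / ground area  (dimensionless)
LAI = 51.8 m^2 / 11.9 m^2
LAI = 4.35

4.35


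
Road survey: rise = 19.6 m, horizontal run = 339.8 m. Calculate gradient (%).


Formula: Gradient = rise / run * 100
Gradient = 19.6 / 339.8 * 100 = 5.8%

5.8


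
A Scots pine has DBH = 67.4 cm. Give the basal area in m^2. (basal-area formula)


Formula: BA = pi * (DBH/2)^2 / 10000  (cm^2 to m^2)
Radius = DBH/2 = 67.4/2 = 33.7 cm
BA = pi * 33.7^2 / 10000
   = 3567.8754 cm^2 / 10000
   = 0.3568 m^2

0.3568


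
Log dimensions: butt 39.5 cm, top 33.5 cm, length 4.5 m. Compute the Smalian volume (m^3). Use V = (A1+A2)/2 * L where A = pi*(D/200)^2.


Smalian: V = (A1 + A2)/2 * L,  A = pi*(D/200)^2
A1 = pi*(39.5/200)^2 = 0.122542 m^2
A2 = pi*(33.5/200)^2 = 0.088141 m^2
V = (0.122542+0.088141)/2*4.5 = 0.474 m^3

0.474


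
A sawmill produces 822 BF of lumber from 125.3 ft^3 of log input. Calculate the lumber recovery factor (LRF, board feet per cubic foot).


Formula: LRF = Lumber Output (BF) / Log Input (ft^3)
LRF = 822 BF / 125.3 ft^3
LRF = 6.56 BF/ft^3

6.56


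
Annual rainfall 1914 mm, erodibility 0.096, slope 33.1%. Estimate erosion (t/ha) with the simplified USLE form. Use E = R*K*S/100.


Formula: E = R * K * S / 100  (simplified USLE)
R * K = 1914 * 0.096 = 183.744
E = 183.744 * 33.1 / 100 = 60.82 t/ha

60.82


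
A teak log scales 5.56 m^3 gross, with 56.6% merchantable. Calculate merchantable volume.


Formula: MV = V_total * (merchantable_pct / 100)
Merchantable fraction = 56.6% / 100 = 0.566
MV = 5.56 m^3 * 0.566 = 3.147 m^3

3.147


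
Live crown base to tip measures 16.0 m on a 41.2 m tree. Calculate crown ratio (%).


Formula: Crown Ratio = (Crown Length / Total Height) * 100
CR = (16.0 m / 41.2 m) * 100
CR = 0.3883 * 100 = 38.8%

38.8


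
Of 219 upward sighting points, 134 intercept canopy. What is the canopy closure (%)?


Formula: Canopy closure = covered points / total points * 100
Closure = 134 / 219 * 100
Closure = 0.6119 * 100 = 61.2%

61.2


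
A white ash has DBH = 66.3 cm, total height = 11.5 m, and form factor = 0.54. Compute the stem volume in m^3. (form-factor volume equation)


Formula: V = pi * (DBH/200)^2 * H * ff
Radius = DBH/200 = 66.3/200 = 0.3315 m
Radius^2 = 0.3315^2 = 0.10989225 m^2
V = pi * 0.10989225 * 11.5 * 0.54
V = 2.144 m^3

2.144


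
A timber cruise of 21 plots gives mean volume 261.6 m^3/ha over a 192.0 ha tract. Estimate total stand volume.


Formula: Total Volume = Mean Volume per ha * Total Area
Total Volume = 261.6 m^3/ha * 192.0 ha
Total Volume = 50227 m^3

50227


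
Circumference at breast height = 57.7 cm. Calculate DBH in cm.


Formula: DBH = C / pi
DBH = 57.7 / pi
pi = 3.14159...
DBH = 18.4 cm

18.4


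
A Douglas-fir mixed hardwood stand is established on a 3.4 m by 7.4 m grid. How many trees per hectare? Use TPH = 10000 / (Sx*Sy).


Formula: TPH = 10000 m^2/ha / (spacing_x * spacing_y)
Area per tree = 3.4 m * 7.4 m = 25.16 m^2
TPH = 10000 / 25.16 = 397 trees/ha

397


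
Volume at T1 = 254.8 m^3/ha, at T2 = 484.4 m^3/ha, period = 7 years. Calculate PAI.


Formula: PAI = (V_T2 - V_T1) / (T2 - T1)
Volume increment = 484.4 - 254.8 = 229.6 m^3/ha
PAI = 229.6 / 7 = 32.8 m^3/ha/year

32.8


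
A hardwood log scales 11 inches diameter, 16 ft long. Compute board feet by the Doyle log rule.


Doyle: BF = (D - 4)^2 * L / 16
Adjusted diameter = 11 - 4 = 7 in
(D-4)^2 = 7^2 = 49
BF = 49 * 16 / 16 = 49 BF

49


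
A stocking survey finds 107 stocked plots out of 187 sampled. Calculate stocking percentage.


Formula: Stocking % = stocked plots / total plots * 100
Stocking = 107 / 187 * 100
Stocking = 0.5722 * 100 = 57.2%

57.2


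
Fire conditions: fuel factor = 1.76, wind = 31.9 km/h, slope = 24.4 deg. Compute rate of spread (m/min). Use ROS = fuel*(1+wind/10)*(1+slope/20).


Formula: ROS = fuel * (1 + wind/10) * (1 + slope/20)
Wind factor = 1 + 31.9/10 = 4.19
Slope factor = 1 + 24.4/20 = 2.22
ROS = 1.76 * 4.19 * 2.22 = 16.37 m/min

16.37


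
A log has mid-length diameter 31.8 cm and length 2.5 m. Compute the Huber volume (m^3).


Huber: V = Am * L,  Am = pi*(Dm/200)^2
Am = pi*(31.8/200)^2 = 0.079423 m^2
V = 0.079423*2.5 = 0.1986 m^3

0.1986


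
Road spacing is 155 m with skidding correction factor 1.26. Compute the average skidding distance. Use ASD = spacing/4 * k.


Formula: ASD = (spacing / 4) * correction
Uncorrected distance = spacing / 4 = 155 / 4 = 38.75 m
ASD = 38.75 * 1.26 = 49 m

49


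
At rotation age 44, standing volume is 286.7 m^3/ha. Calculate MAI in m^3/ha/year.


Formula: MAI = Total Volume / Stand Age
MAI = 286.7 m^3/ha / 44 years
MAI = 6.52 m^3/ha/year

6.52


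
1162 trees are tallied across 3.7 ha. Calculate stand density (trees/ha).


Formula: Stand Density = N_trees / Area_ha
Density = 1162 trees / 3.7 ha
Density = 314 trees/ha

314


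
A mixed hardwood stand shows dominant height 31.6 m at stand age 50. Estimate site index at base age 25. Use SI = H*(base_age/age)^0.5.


Formula: SI = H_dom * (base_age / age)^0.5
Age ratio = 25 / 50 = 0.5
sqrt(age_ratio) = 0.70711
SI = 31.6 * 0.70711 = 22.3 m

22.3


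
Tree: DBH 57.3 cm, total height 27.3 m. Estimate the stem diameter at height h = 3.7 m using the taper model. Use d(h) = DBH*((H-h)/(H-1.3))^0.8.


Taper: d(h) = DBH * ((H - h) / (H - 1.3))^0.8
Numerator = H - h = 27.3 - 3.7 = 23.6 m
Denominator = H - 1.3 = 27.3 - 1.3 = 26.0 m
Ratio = 23.6 / 26.0 = 0.90769
d = 57.3 * 0.90769^0.8 = 53.0 cm

53.0


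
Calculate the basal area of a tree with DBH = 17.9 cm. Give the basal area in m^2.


Formula: BA = pi * (DBH/2)^2 / 10000  (cm^2 to m^2)
Radius = DBH/2 = 17.9/2 = 8.95 cm
BA = pi * 8.95^2 / 10000
   = 251.6494 cm^2 / 10000
   = 0.0252 m^2

0.0252


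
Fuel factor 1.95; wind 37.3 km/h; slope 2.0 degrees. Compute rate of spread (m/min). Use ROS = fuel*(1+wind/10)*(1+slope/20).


Formula: ROS = fuel * (1 + wind/10) * (1 + slope/20)
Wind factor = 1 + 37.3/10 = 4.73
Slope factor = 1 + 2.0/20 = 1.1
ROS = 1.95 * 4.73 * 1.1 = 10.15 m/min

10.15


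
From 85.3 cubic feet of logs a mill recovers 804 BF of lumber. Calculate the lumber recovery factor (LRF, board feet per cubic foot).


Formula: LRF = Lumber Output (BF) / Log Input (ft^3)
LRF = 804 BF / 85.3 ft^3
LRF = 9.43 BF/ft^3

9.43


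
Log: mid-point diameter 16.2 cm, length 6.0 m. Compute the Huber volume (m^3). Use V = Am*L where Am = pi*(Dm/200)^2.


Huber: V = Am * L,  Am = pi*(Dm/200)^2
Am = pi*(16.2/200)^2 = 0.020612 m^2
V = 0.020612*6.0 = 0.1237 m^3

0.1237


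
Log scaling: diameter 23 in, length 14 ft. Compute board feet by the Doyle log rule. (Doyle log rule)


Doyle: BF = (D - 4)^2 * L / 16
Adjusted diameter = 23 - 4 = 19 in
(D-4)^2 = 19^2 = 361
BF = 361 * 14 / 16 = 316 BF

316


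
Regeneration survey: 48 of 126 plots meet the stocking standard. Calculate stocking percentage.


Formula: Stocking % = stocked plots / total plots * 100
Stocking = 48 / 126 * 100
Stocking = 0.381 * 100 = 38.1%

38.1


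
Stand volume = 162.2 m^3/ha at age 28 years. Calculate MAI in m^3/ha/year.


Formula: MAI = Total Volume / Stand Age
MAI = 162.2 m^3/ha / 28 years
MAI = 5.79 m^3/ha/year

5.79


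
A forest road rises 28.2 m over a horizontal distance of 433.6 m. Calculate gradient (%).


Formula: Gradient = rise / run * 100
Gradient = 28.2 / 433.6 * 100 = 6.5%

6.5


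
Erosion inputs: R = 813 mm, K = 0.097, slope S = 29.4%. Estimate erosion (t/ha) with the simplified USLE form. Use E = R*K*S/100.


Formula: E = R * K * S / 100  (simplified USLE)
R * K = 813 * 0.097 = 78.861
E = 78.861 * 29.4 / 100 = 23.19 t/ha

23.19


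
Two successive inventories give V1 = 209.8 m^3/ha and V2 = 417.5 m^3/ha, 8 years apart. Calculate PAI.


Formula: PAI = (V_T2 - V_T1) / (T2 - T1)
Volume increment = 417.5 - 209.8 = 207.7 m^3/ha
PAI = 207.7 / 8 = 25.96 m^3/ha/year

25.96


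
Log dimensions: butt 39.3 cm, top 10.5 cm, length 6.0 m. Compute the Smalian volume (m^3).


Smalian: V = (A1 + A2)/2 * L,  A = pi*(D/200)^2
A1 = pi*(39.3/200)^2 = 0.121304 m^2
A2 = pi*(10.5/200)^2 = 0.008659 m^2
V = (0.121304+0.008659)/2*6.0 = 0.3899 m^3

0.3899


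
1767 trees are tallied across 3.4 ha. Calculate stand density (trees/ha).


Formula: Stand Density = N_trees / Area_ha
Density = 1767 trees / 3.4 ha
Density = 520 trees/ha

520


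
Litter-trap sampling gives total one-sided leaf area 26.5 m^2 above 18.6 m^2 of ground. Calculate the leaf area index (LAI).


Formula: LAI = total leaf area / ground area  (dimensionless)
LAI = 26.5 m^2 / 18.6 m^2
LAI = 1.42

1.42


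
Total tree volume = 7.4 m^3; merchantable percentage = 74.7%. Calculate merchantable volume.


Formula: MV = V_total * (merchantable_pct / 100)
Merchantable fraction = 74.7% / 100 = 0.747
MV = 7.4 m^3 * 0.747 = 5.528 m^3

5.528


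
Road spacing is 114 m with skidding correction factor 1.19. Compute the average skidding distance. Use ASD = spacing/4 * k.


Formula: ASD = (spacing / 4) * correction
Uncorrected distance = spacing / 4 = 114 / 4 = 28.5 m
ASD = 28.5 * 1.19 = 34 m

34


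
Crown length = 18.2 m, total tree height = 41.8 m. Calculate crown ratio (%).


Formula: Crown Ratio = (Crown Length / Total Height) * 100
CR = (18.2 m / 41.8 m) * 100
CR = 0.4354 * 100 = 43.5%

43.5


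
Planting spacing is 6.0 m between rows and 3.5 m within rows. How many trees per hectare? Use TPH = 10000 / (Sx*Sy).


Formula: TPH = 10000 m^2/ha / (spacing_x * spacing_y)
Area per tree = 6.0 m * 3.5 m = 21.0 m^2
TPH = 10000 / 21.0 = 476 trees/ha

476


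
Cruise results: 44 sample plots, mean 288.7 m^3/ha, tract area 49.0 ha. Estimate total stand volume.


Formula: Total Volume = Mean Volume per ha * Total Area
Total Volume = 288.7 m^3/ha * 49.0 ha
Total Volume = 14146 m^3

14146


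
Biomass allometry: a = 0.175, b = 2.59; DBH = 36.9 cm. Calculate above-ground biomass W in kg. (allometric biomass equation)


Formula: W = a * DBH^b  (allometric power law)
DBH^b = 36.9^2.59 = 11444.5386
W = 0.175 * 11444.5386 = 2002.8 kg

2002.8


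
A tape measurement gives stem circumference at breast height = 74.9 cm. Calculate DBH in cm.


Formula: DBH = C / pi
DBH = 74.9 / pi
pi = 3.14159...
DBH = 23.8 cm

23.8


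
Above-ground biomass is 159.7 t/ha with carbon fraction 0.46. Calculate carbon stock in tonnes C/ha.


Formula: Carbon Stock = Biomass * Carbon Fraction
C = 159.7 t/ha * 0.46
C = 73.5 t C/ha

73.5


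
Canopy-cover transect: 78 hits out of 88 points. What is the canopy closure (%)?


Formula: Canopy closure = covered points / total points * 100
Closure = 78 / 88 * 100
Closure = 0.8864 * 100 = 88.6%

88.6


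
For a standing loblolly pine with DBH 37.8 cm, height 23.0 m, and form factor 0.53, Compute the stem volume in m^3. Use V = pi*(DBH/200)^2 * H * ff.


Formula: V = pi * (DBH/200)^2 * H * ff
Radius = DBH/200 = 37.8/200 = 0.189 m
Radius^2 = 0.189^2 = 0.035721 m^2
V = pi * 0.035721 * 23.0 * 0.53
V = 1.368 m^3

1.368


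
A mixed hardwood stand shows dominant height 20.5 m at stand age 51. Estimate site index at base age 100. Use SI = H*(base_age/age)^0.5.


Formula: SI = H_dom * (base_age / age)^0.5
Age ratio = 100 / 51 = 1.96078
sqrt(age_ratio) = 1.40028
SI = 20.5 * 1.40028 = 28.7 m

28.7


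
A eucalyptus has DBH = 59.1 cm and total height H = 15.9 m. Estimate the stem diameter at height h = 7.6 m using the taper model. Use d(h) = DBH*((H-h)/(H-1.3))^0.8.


Taper: d(h) = DBH * ((H - h) / (H - 1.3))^0.8
Numerator = H - h = 15.9 - 7.6 = 8.3 m
Denominator = H - 1.3 = 15.9 - 1.3 = 14.6 m
Ratio = 8.3 / 14.6 = 0.56849
d = 59.1 * 0.56849^0.8 = 37.6 cm

37.6


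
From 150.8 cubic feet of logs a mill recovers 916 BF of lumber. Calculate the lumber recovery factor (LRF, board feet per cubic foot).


Formula: LRF = Lumber Output (BF) / Log Input (ft^3)
LRF = 916 BF / 150.8 ft^3
LRF = 6.07 BF/ft^3

6.07


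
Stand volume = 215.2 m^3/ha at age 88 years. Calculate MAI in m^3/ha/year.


Formula: MAI = Total Volume / Stand Age
MAI = 215.2 m^3/ha / 88 years
MAI = 2.45 m^3/ha/year

2.45


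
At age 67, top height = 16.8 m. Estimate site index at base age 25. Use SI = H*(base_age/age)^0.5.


Formula: SI = H_dom * (base_age / age)^0.5
Age ratio = 25 / 67 = 0.37313
sqrt(age_ratio) = 0.61085
SI = 16.8 * 0.61085 = 10.3 m

10.3


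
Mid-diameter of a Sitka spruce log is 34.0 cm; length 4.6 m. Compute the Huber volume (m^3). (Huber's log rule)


Huber: V = Am * L,  Am = pi*(Dm/200)^2
Am = pi*(34.0/200)^2 = 0.090792 m^2
V = 0.090792*4.6 = 0.4176 m^3

0.4176


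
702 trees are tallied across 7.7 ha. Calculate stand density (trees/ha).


Formula: Stand Density = N_trees / Area_ha
Density = 702 trees / 7.7 ha
Density = 91 trees/ha

91


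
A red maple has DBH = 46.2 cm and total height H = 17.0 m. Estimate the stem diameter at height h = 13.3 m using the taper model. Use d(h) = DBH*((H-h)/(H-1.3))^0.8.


Taper: d(h) = DBH * ((H - h) / (H - 1.3))^0.8
Numerator = H - h = 17.0 - 13.3 = 3.7 m
Denominator = H - 1.3 = 17.0 - 1.3 = 15.7 m
Ratio = 3.7 / 15.7 = 0.23567
d = 46.2 * 0.23567^0.8 = 14.5 cm

14.5


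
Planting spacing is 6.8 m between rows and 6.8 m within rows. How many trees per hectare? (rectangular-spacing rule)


Formula: TPH = 10000 m^2/ha / (spacing_x * spacing_y)
Area per tree = 6.8 m * 6.8 m = 46.24 m^2
TPH = 10000 / 46.24 = 216 trees/ha

216


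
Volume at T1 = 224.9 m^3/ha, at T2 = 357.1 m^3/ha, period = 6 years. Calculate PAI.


Formula: PAI = (V_T2 - V_T1) / (T2 - T1)
Volume increment = 357.1 - 224.9 = 132.2 m^3/ha
PAI = 132.2 / 6 = 22.03 m^3/ha/year

22.03


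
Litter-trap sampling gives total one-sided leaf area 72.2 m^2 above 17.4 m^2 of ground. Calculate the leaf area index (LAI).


Formula: LAI = total leaf area / ground area  (dimensionless)
LAI = 72.2 m^2 / 17.4 m^2
LAI = 4.15

4.15


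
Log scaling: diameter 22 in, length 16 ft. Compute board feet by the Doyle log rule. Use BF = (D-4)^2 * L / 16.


Doyle: BF = (D - 4)^2 * L / 16
Adjusted diameter = 22 - 4 = 18 in
(D-4)^2 = 18^2 = 324
BF = 324 * 16 / 16 = 324 BF

324


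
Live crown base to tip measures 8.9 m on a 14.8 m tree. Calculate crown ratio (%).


Formula: Crown Ratio = (Crown Length / Total Height) * 100
CR = (8.9 m / 14.8 m) * 100
CR = 0.6014 * 100 = 60.1%

60.1


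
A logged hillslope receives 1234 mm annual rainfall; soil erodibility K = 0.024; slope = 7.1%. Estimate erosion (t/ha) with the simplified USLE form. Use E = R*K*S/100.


Formula: E = R * K * S / 100  (simplified USLE)
R * K = 1234 * 0.024 = 29.616
E = 29.616 * 7.1 / 100 = 2.1 t/ha

2.1


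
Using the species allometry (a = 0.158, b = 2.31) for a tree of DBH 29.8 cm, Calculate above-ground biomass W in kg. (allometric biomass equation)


Formula: W = a * DBH^b  (allometric power law)
DBH^b = 29.8^2.31 = 2543.5458
W = 0.158 * 2543.5458 = 401.9 kg

401.9


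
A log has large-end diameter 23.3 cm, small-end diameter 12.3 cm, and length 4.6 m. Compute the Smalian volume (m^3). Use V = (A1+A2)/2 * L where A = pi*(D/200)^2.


Smalian: V = (A1 + A2)/2 * L,  A = pi*(D/200)^2
A1 = pi*(23.3/200)^2 = 0.042638 m^2
A2 = pi*(12.3/200)^2 = 0.011882 m^2
V = (0.042638+0.011882)/2*4.6 = 0.1254 m^3

0.1254


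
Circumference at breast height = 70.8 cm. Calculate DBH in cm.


Formula: DBH = C / pi
DBH = 70.8 / pi
pi = 3.14159...
DBH = 22.5 cm

22.5


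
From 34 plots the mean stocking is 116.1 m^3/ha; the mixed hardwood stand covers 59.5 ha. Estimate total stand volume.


Formula: Total Volume = Mean Volume per ha * Total Area
Total Volume = 116.1 m^3/ha * 59.5 ha
Total Volume = 6908 m^3

6908


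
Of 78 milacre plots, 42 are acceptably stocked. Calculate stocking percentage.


Formula: Stocking % = stocked plots / total plots * 100
Stocking = 42 / 78 * 100
Stocking = 0.5385 * 100 = 53.8%

53.8


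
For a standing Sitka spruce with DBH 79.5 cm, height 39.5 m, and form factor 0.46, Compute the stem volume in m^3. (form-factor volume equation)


Formula: V = pi * (DBH/200)^2 * H * ff
Radius = DBH/200 = 79.5/200 = 0.3975 m
Radius^2 = 0.3975^2 = 0.15800625 m^2
V = pi * 0.15800625 * 39.5 * 0.46
V = 9.019 m^3

9.019


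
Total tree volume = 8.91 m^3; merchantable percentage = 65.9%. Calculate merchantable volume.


Formula: MV = V_total * (merchantable_pct / 100)
Merchantable fraction = 65.9% / 100 = 0.659
MV = 8.91 m^3 * 0.659 = 5.872 m^3

5.872


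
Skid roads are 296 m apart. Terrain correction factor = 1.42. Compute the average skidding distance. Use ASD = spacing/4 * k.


Formula: ASD = (spacing / 4) * correction
Uncorrected distance = spacing / 4 = 296 / 4 = 74 m
ASD = 74 * 1.42 = 105 m

105


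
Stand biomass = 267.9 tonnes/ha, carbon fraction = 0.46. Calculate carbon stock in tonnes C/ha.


Formula: Carbon Stock = Biomass * Carbon Fraction
C = 267.9 t/ha * 0.46
C = 123.2 t C/ha

123.2


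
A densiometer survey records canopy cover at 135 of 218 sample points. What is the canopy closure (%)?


Formula: Canopy closure = covered points / total points * 100
Closure = 135 / 218 * 100
Closure = 0.6193 * 100 = 61.9%

61.9


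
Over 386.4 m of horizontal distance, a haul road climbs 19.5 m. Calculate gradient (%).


Formula: Gradient = rise / run * 100
Gradient = 19.5 / 386.4 * 100 = 5.0%

5.0


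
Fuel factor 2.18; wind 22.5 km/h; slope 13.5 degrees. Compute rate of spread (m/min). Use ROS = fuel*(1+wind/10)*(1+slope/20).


Formula: ROS = fuel * (1 + wind/10) * (1 + slope/20)
Wind factor = 1 + 22.5/10 = 3.25
Slope factor = 1 + 13.5/20 = 1.675
ROS = 2.18 * 3.25 * 1.675 = 11.87 m/min

11.87
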